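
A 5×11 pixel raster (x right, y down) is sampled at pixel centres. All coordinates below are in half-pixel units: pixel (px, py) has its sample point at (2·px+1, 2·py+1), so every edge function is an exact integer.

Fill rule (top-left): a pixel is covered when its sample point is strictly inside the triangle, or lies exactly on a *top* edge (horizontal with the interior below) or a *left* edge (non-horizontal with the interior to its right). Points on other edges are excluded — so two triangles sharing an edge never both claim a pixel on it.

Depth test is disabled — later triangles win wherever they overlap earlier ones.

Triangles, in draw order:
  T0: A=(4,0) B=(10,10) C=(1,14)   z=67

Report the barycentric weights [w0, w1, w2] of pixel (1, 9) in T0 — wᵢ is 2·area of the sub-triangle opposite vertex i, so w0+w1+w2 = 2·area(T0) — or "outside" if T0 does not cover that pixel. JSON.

T0:
  2·area = 114
  edge (4, 0)→(10, 10): d=(6,10) right/bottom  bias=-1
  edge (10, 10)→(1, 14): d=(-9,4) right/bottom  bias=-1
  edge (1, 14)→(4, 0): d=(3,-14) top-left  bias=+0
    (2,1)@(5, 3): e=[8,83,23] → X
    (3,1)@(7, 3): e=[-12,75,51] → .
    (1,2)@(3, 5): e=[40,73,1] → X
    (3,2)@(7, 5): e=[0,57,57] → .  [on edge]
    (1,3)@(3, 7): e=[52,55,7] → X
    (3,3)@(7, 7): e=[12,39,63] → X
    (4,3)@(9, 7): e=[-8,31,91] → .
    (1,4)@(3, 9): e=[64,37,13] → X
    (4,4)@(9, 9): e=[4,13,97] → X
    (1,5)@(3, 11): e=[76,19,19] → X
    (4,5)@(9, 11): e=[16,-5,103] → .
    (1,6)@(3, 13): e=[88,1,25] → X
  covered (14 px):
    . . . . .
    . . X . .
    . X X . .
    . X X X .
    . X X X X
    . X X X .
    . X . . .
    . . . . .
    . . . . .
    . . . . .
    . . . . .

Answer: "outside"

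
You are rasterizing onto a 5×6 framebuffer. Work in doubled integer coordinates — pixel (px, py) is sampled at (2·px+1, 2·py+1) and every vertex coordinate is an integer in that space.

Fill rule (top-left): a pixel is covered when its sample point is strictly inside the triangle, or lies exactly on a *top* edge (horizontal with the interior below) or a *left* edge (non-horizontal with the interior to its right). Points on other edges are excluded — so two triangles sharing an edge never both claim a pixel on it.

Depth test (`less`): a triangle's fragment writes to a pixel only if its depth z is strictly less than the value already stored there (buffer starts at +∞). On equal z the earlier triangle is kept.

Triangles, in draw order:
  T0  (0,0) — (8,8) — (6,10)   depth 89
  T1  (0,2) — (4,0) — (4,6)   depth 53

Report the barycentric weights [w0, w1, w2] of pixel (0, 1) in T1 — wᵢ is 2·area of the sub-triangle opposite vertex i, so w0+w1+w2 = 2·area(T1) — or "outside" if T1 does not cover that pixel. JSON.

T0:
  2·area = 32
  edge (0, 0)→(8, 8): d=(8,8) right/bottom  bias=-1
  edge (8, 8)→(6, 10): d=(-2,2) right/bottom  bias=-1
  edge (6, 10)→(0, 0): d=(-6,-10) top-left  bias=+0
    (0,0)@(1, 1): e=[0,28,4] → ·  [on edge]
    (1,1)@(3, 3): e=[0,20,12] → ·  [on edge]
    (1,2)@(3, 5): e=[16,16,0] → #  [on edge]
    (2,2)@(5, 5): e=[0,12,20] → ·  [on edge]
    (1,3)@(3, 7): e=[32,12,-12] → ·
    (2,3)@(5, 7): e=[16,8,8] → #
    (3,3)@(7, 7): e=[0,4,28] → ·  [on edge]
    (4,3)@(9, 7): e=[-16,0,48] → ·  [on edge]
    (2,4)@(5, 9): e=[32,4,-4] → ·
    (3,4)@(7, 9): e=[16,0,16] → ·  [on edge]
    (4,4)@(9, 9): e=[0,-4,36] → ·  [on edge]
    (2,5)@(5, 11): e=[48,0,-16] → ·  [on edge]
  covered (2 px):
    · · · · ·
    · · · · ·
    · # · · ·
    · · # · ·
    · · · · ·
    · · · · ·
T1:
  2·area = 24
  edge (0, 2)→(4, 0): d=(4,-2) top-left  bias=+0
  edge (4, 0)→(4, 6): d=(0,6) right/bottom  bias=-1
  edge (4, 6)→(0, 2): d=(-4,-4) top-left  bias=+0
    (1,0)@(3, 1): e=[2,6,16] → #
    (2,0)@(5, 1): e=[6,-6,24] → ·
    (0,1)@(1, 3): e=[6,18,0] → #  [on edge]
    (2,1)@(5, 3): e=[14,-6,16] → ·
    (0,2)@(1, 5): e=[14,18,-8] → ·
    (1,2)@(3, 5): e=[18,6,0] → #  [on edge]
    (2,2)@(5, 5): e=[22,-6,8] → ·
    (1,3)@(3, 7): e=[26,6,-8] → ·
    (2,3)@(5, 7): e=[30,-6,0] → ·  [on edge]
    (3,4)@(7, 9): e=[42,-18,0] → ·  [on edge]
    (4,5)@(9, 11): e=[54,-30,0] → ·  [on edge]
  covered (4 px):
    · # · · ·
    # # · · ·
    · # · · ·
    · · · · ·
    · · · · ·
    · · · · ·

Answer: [18,0,6]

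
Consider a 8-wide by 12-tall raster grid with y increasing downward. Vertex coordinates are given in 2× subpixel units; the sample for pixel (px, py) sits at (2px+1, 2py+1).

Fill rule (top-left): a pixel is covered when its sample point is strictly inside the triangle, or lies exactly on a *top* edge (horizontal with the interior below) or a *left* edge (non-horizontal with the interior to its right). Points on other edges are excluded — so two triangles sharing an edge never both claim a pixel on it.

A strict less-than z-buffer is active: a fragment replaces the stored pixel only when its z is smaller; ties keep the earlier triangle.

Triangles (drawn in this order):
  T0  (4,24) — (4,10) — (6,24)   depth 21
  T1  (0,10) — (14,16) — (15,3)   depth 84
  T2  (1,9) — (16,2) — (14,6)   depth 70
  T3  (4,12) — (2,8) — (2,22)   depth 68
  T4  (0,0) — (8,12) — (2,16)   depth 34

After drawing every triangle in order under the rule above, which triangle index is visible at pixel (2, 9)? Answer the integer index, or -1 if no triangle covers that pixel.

T0:
  2·area = 28
  edge (4, 24)→(4, 10): d=(0,-14) top-left  bias=+0
  edge (4, 10)→(6, 24): d=(2,14) right/bottom  bias=-1
  edge (6, 24)→(4, 24): d=(-2,0) right/bottom  bias=-1
    (1,1)@(3, 3): e=[-14,0,42] → .  [on edge]
    (2,8)@(5, 17): e=[14,0,14] → .  [on edge]
    (2,9)@(5, 19): e=[14,4,10] → X
    (3,9)@(7, 19): e=[42,-24,10] → .
    (2,10)@(5, 21): e=[14,8,6] → X
    (3,10)@(7, 21): e=[42,-20,6] → .
    (2,11)@(5, 23): e=[14,12,2] → X
    (3,11)@(7, 23): e=[42,-16,2] → .
  covered (3 px):
    . . . . . . . .
    . . . . . . . .
    . . . . . . . .
    . . . . . . . .
    . . . . . . . .
    . . . . . . . .
    . . . . . . . .
    . . . . . . . .
    . . . . . . . .
    . . X . . . . .
    . . X . . . . .
    . . X . . . . .
T1:
  2·area = 188  (B↔C swapped to make it positive)
  edge (0, 10)→(15, 3): d=(15,-7) top-left  bias=+0
  edge (15, 3)→(14, 16): d=(-1,13) right/bottom  bias=-1
  edge (14, 16)→(0, 10): d=(-14,-6) top-left  bias=+0
    (7,1)@(15, 3): e=[0,0,188] → .  [on edge]
    (5,2)@(11, 5): e=[2,50,136] → X
    (6,2)@(13, 5): e=[16,24,148] → X
    (7,2)@(15, 5): e=[30,-2,160] → .
    (3,3)@(7, 7): e=[4,100,84] → X
    (4,3)@(9, 7): e=[18,74,96] → X
    (7,3)@(15, 7): e=[60,-4,132] → .
    (1,4)@(3, 9): e=[6,150,32] → X
    (2,4)@(5, 9): e=[20,124,44] → X
    (7,4)@(15, 9): e=[90,-6,104] → .
    (1,5)@(3, 11): e=[36,148,4] → X
    (7,5)@(15, 11): e=[120,-8,76] → .
    (3,6)@(7, 13): e=[94,94,0] → X  [on edge]
  covered (23 px):
    . . . . . . . .
    . . . . . . . .
    . . . . . X X .
    . . . X X X X .
    . X X X X X X .
    . X X X X X X .
    . . . X X X X .
    . . . . . . X .
    . . . . . . . .
    . . . . . . . .
    . . . . . . . .
    . . . . . . . .
T2:
  2·area = 46
  edge (1, 9)→(16, 2): d=(15,-7) top-left  bias=+0
  edge (16, 2)→(14, 6): d=(-2,4) right/bottom  bias=-1
  edge (14, 6)→(1, 9): d=(-13,3) right/bottom  bias=-1
    (7,1)@(15, 3): e=[8,2,36] → X
    (5,2)@(11, 5): e=[10,14,22] → X
    (6,2)@(13, 5): e=[24,6,16] → X
    (7,2)@(15, 5): e=[38,-2,10] → .
    (3,3)@(7, 7): e=[12,26,8] → X
    (4,3)@(9, 7): e=[26,18,2] → X
    (5,3)@(11, 7): e=[40,10,-4] → .
    (6,3)@(13, 7): e=[54,2,-10] → .
    (0,4)@(1, 9): e=[0,46,0] → .  [on edge]
    (3,4)@(7, 9): e=[42,22,-18] → .
    (4,4)@(9, 9): e=[56,14,-24] → .
  covered (5 px):
    . . . . . . . .
    . . . . . . . X
    . . . . . X X .
    . . . X X . . .
    . . . . . . . .
    . . . . . . . .
    . . . . . . . .
    . . . . . . . .
    . . . . . . . .
    . . . . . . . .
    . . . . . . . .
    . . . . . . . .
T3:
  2·area = 28  (B↔C swapped to make it positive)
  edge (4, 12)→(2, 22): d=(-2,10) right/bottom  bias=-1
  edge (2, 22)→(2, 8): d=(0,-14) top-left  bias=+0
  edge (2, 8)→(4, 12): d=(2,4) right/bottom  bias=-1
    (2,3)@(5, 7): e=[0,42,-14] → .  [on edge]
    (1,5)@(3, 11): e=[12,14,2] → X
    (2,5)@(5, 11): e=[-8,42,-6] → .
    (1,6)@(3, 13): e=[8,14,6] → X
    (2,6)@(5, 13): e=[-12,42,-2] → .
    (1,7)@(3, 15): e=[4,14,10] → X
    (2,7)@(5, 15): e=[-16,42,2] → .
    (1,8)@(3, 17): e=[0,14,14] → .  [on edge]
  covered (3 px):
    . . . . . . . .
    . . . . . . . .
    . . . . . . . .
    . . . . . . . .
    . . . . . . . .
    . X . . . . . .
    . X . . . . . .
    . X . . . . . .
    . . . . . . . .
    . . . . . . . .
    . . . . . . . .
    . . . . . . . .
T4:
  2·area = 104
  edge (0, 0)→(8, 12): d=(8,12) right/bottom  bias=-1
  edge (8, 12)→(2, 16): d=(-6,4) right/bottom  bias=-1
  edge (2, 16)→(0, 0): d=(-2,-16) top-left  bias=+0
    (0,1)@(1, 3): e=[12,82,10] → X
    (1,1)@(3, 3): e=[-12,74,42] → .
    (0,2)@(1, 5): e=[28,70,6] → X
    (1,2)@(3, 5): e=[4,62,38] → X
    (2,2)@(5, 5): e=[-20,54,70] → .
    (0,3)@(1, 7): e=[44,58,2] → X
    (2,3)@(5, 7): e=[-4,42,66] → .
    (0,4)@(1, 9): e=[60,46,-2] → .
    (1,4)@(3, 9): e=[36,38,30] → X
    (2,4)@(5, 9): e=[12,30,62] → X
    (3,4)@(7, 9): e=[-12,22,94] → .
    (1,5)@(3, 11): e=[52,26,26] → X
  covered (13 px):
    . . . . . . . .
    X . . . . . . .
    X X . . . . . .
    X X . . . . . .
    . X X . . . . .
    . X X X . . . .
    . X X . . . . .
    . X . . . . . .
    . . . . . . . .
    . . . . . . . .
    . . . . . . . .
    . . . . . . . .

Z-buffer (winner per pixel, '.' = empty):
  . . . . . . . .
  4 . . . . . . 2
  4 4 . . . 2 2 .
  4 4 . 2 2 1 1 .
  . 4 4 1 1 1 1 .
  . 4 4 4 1 1 1 .
  . 4 4 1 1 1 1 .
  . 4 . . . . 1 .
  . . . . . . . .
  . . 0 . . . . .
  . . 0 . . . . .
  . . 0 . . . . .

Result: 0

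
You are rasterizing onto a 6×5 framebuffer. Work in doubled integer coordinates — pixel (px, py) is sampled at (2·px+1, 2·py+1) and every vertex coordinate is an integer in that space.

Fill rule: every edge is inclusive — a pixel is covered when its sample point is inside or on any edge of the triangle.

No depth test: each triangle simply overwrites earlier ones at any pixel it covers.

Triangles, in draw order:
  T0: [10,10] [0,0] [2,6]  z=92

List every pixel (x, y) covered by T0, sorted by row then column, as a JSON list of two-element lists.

T0:
  2·area = 40  (B↔C swapped to make it positive)
  edge (10, 10)→(2, 6): d=(-8,-4) inclusive
  edge (2, 6)→(0, 0): d=(-2,-6) inclusive
  edge (0, 0)→(10, 10): d=(10,10) inclusive
    (0,0)@(1, 1): e=[36,4,0] → █  [on edge]
    (1,0)@(3, 1): e=[44,16,-20] → ·
    (0,1)@(1, 3): e=[20,0,20] → █  [on edge]
    (1,1)@(3, 3): e=[28,12,0] → █  [on edge]
    (2,1)@(5, 3): e=[36,24,-20] → ·
    (0,2)@(1, 5): e=[4,-4,40] → ·
    (1,2)@(3, 5): e=[12,8,20] → █
    (2,2)@(5, 5): e=[20,20,0] → █  [on edge]
    (3,2)@(7, 5): e=[28,32,-20] → ·
    (1,3)@(3, 7): e=[-4,4,40] → ·
    (2,3)@(5, 7): e=[4,16,20] → █
    (3,3)@(7, 7): e=[12,28,0] → █  [on edge]
    (1,4)@(3, 9): e=[-20,0,60] → ·  [on edge]
    (4,4)@(9, 9): e=[4,36,0] → █  [on edge]
  covered (8 px):
    █ · · · · ·
    █ █ · · · ·
    · █ █ · · ·
    · · █ █ · ·
    · · · · █ ·

Answer: [[0,0],[0,1],[1,1],[1,2],[2,2],[2,3],[3,3],[4,4]]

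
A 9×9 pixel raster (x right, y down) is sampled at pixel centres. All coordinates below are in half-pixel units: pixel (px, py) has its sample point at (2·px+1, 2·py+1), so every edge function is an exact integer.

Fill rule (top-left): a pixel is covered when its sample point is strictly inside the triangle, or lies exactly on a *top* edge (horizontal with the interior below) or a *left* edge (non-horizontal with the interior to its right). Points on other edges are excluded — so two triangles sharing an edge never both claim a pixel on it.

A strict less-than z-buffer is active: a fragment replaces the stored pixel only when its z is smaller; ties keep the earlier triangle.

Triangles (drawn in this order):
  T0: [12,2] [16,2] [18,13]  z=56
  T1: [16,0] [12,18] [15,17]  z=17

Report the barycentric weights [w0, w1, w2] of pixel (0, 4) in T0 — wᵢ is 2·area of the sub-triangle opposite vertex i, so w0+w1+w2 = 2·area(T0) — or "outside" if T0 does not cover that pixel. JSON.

T0:
  2·area = 44
  edge (12, 2)→(16, 2): d=(4,0) top-left  bias=+0
  edge (16, 2)→(18, 13): d=(2,11) right/bottom  bias=-1
  edge (18, 13)→(12, 2): d=(-6,-11) top-left  bias=+0
    (6,1)@(13, 3): e=[4,35,5] → #
    (7,1)@(15, 3): e=[4,13,27] → #
    (8,1)@(17, 3): e=[4,-9,49] → ·
    (6,2)@(13, 5): e=[12,39,-7] → ·
    (7,2)@(15, 5): e=[12,17,15] → #
    (8,2)@(17, 5): e=[12,-5,37] → ·
    (7,3)@(15, 7): e=[20,21,3] → #
    (8,3)@(17, 7): e=[20,-1,25] → ·
    (7,4)@(15, 9): e=[28,25,-9] → ·
    (8,4)@(17, 9): e=[28,3,13] → #
    (8,5)@(17, 11): e=[36,7,1] → #
    (8,6)@(17, 13): e=[44,11,-11] → ·
  covered (6 px):
    · · · · · · · · ·
    · · · · · · # # ·
    · · · · · · · # ·
    · · · · · · · # ·
    · · · · · · · · #
    · · · · · · · · #
    · · · · · · · · ·
    · · · · · · · · ·
    · · · · · · · · ·
T1:
  2·area = 50  (B↔C swapped to make it positive)
  edge (16, 0)→(15, 17): d=(-1,17) right/bottom  bias=-1
  edge (15, 17)→(12, 18): d=(-3,1) right/bottom  bias=-1
  edge (12, 18)→(16, 0): d=(4,-18) top-left  bias=+0
    (7,2)@(15, 5): e=[12,36,2] → #
    (8,2)@(17, 5): e=[-22,34,38] → ·
    (7,3)@(15, 7): e=[10,30,10] → #
    (8,3)@(17, 7): e=[-24,28,46] → ·
    (7,4)@(15, 9): e=[8,24,18] → #
    (8,4)@(17, 9): e=[-26,22,54] → ·
    (7,5)@(15, 11): e=[6,18,26] → #
    (8,5)@(17, 11): e=[-28,16,62] → ·
    (7,6)@(15, 13): e=[4,12,34] → #
    (8,6)@(17, 13): e=[-30,10,70] → ·
    (6,7)@(13, 15): e=[36,8,6] → #
    (8,7)@(17, 15): e=[-32,4,78] → ·
    (7,8)@(15, 17): e=[0,0,50] → ·  [on edge]
  covered (8 px):
    · · · · · · · · ·
    · · · · · · · · ·
    · · · · · · · # ·
    · · · · · · · # ·
    · · · · · · · # ·
    · · · · · · · # ·
    · · · · · · · # ·
    · · · · · · # # ·
    · · · · · · # · ·

Result: "outside"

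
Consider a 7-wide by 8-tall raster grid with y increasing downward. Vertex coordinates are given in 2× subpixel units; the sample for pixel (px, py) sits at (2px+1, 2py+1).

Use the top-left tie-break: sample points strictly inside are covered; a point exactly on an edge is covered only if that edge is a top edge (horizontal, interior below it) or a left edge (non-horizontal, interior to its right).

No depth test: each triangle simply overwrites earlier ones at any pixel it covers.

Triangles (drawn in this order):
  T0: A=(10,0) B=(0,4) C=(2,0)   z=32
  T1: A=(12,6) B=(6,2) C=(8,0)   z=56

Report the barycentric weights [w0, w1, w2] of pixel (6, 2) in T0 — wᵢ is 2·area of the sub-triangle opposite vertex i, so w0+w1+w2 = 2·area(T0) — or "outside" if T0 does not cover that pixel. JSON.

T0:
  2·area = 32
  edge (10, 0)→(0, 4): d=(-10,4) right/bottom  bias=-1
  edge (0, 4)→(2, 0): d=(2,-4) top-left  bias=+0
  edge (2, 0)→(10, 0): d=(8,0) top-left  bias=+0
    (1,0)@(3, 1): e=[18,6,8] → X
    (2,0)@(5, 1): e=[10,14,8] → X
    (3,0)@(7, 1): e=[2,22,8] → X
    (4,0)@(9, 1): e=[-6,30,8] → .
    (0,1)@(1, 3): e=[6,2,24] → X
    (1,1)@(3, 3): e=[-2,10,24] → .
    (2,1)@(5, 3): e=[-10,18,24] → .
    (3,1)@(7, 3): e=[-18,26,24] → .
    (0,2)@(1, 5): e=[-14,6,40] → .
  covered (4 px):
    . X X X . . .
    X . . . . . .
    . . . . . . .
    . . . . . . .
    . . . . . . .
    . . . . . . .
    . . . . . . .
    . . . . . . .
T1:
  2·area = 20
  edge (12, 6)→(6, 2): d=(-6,-4) top-left  bias=+0
  edge (6, 2)→(8, 0): d=(2,-2) top-left  bias=+0
  edge (8, 0)→(12, 6): d=(4,6) right/bottom  bias=-1
    (3,0)@(7, 1): e=[10,0,10] → X  [on edge]
    (4,0)@(9, 1): e=[18,4,-2] → .
    (2,1)@(5, 3): e=[-10,0,30] → .  [on edge]
    (3,1)@(7, 3): e=[-2,4,18] → .
    (4,1)@(9, 3): e=[6,8,6] → X
    (5,1)@(11, 3): e=[14,12,-6] → .
    (1,2)@(3, 5): e=[-30,0,50] → .  [on edge]
    (4,2)@(9, 5): e=[-6,12,14] → .
    (5,2)@(11, 5): e=[2,16,2] → X
    (6,2)@(13, 5): e=[10,20,-10] → .
    (0,3)@(1, 7): e=[-50,0,70] → .  [on edge]
    (5,3)@(11, 7): e=[-10,20,10] → .
  covered (3 px):
    . . . X . . .
    . . . . X . .
    . . . . . X .
    . . . . . . .
    . . . . . . .
    . . . . . . .
    . . . . . . .
    . . . . . . .

Answer: "outside"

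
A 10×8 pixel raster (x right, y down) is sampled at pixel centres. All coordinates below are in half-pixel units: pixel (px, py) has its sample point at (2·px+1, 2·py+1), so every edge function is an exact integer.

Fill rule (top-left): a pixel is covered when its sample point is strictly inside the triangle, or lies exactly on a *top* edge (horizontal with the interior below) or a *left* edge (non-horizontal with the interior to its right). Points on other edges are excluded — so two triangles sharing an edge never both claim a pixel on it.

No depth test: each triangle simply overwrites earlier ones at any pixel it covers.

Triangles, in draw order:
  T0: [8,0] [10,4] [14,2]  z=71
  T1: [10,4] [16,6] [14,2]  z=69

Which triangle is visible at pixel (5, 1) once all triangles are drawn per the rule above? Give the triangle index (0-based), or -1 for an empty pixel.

T0:
  2·area = 20  (B↔C swapped to make it positive)
  edge (8, 0)→(14, 2): d=(6,2) right/bottom  bias=-1
  edge (14, 2)→(10, 4): d=(-4,2) right/bottom  bias=-1
  edge (10, 4)→(8, 0): d=(-2,-4) top-left  bias=+0
    (4,0)@(9, 1): e=[4,14,2] → █
    (5,0)@(11, 1): e=[0,10,10] → ·  [on edge]
    (4,1)@(9, 3): e=[16,6,-2] → ·
    (5,1)@(11, 3): e=[12,2,6] → █
    (6,1)@(13, 3): e=[8,-2,14] → ·
    (8,1)@(17, 3): e=[0,-10,30] → ·  [on edge]
    (5,2)@(11, 5): e=[24,-6,2] → ·
  covered (2 px):
    · · · · █ · · · · ·
    · · · · · █ · · · ·
    · · · · · · · · · ·
    · · · · · · · · · ·
    · · · · · · · · · ·
    · · · · · · · · · ·
    · · · · · · · · · ·
    · · · · · · · · · ·
T1:
  2·area = 20  (B↔C swapped to make it positive)
  edge (10, 4)→(14, 2): d=(4,-2) top-left  bias=+0
  edge (14, 2)→(16, 6): d=(2,4) right/bottom  bias=-1
  edge (16, 6)→(10, 4): d=(-6,-2) top-left  bias=+0
    (0,0)@(1, 1): e=[-30,50,0] → ·  [on edge]
    (3,1)@(7, 3): e=[-10,30,0] → ·  [on edge]
    (6,1)@(13, 3): e=[2,6,12] → █
    (7,1)@(15, 3): e=[6,-2,16] → ·
    (6,2)@(13, 5): e=[10,10,0] → █  [on edge]
    (7,2)@(15, 5): e=[14,2,4] → █
    (8,2)@(17, 5): e=[18,-6,8] → ·
    (6,3)@(13, 7): e=[18,14,-12] → ·
    (7,3)@(15, 7): e=[22,6,-8] → ·
    (9,3)@(19, 7): e=[30,-10,0] → ·  [on edge]
  covered (3 px):
    · · · · · · · · · ·
    · · · · · · █ · · ·
    · · · · · · █ █ · ·
    · · · · · · · · · ·
    · · · · · · · · · ·
    · · · · · · · · · ·
    · · · · · · · · · ·
    · · · · · · · · · ·

Z-buffer (winner per pixel, '.' = empty):
  . . . . 0 . . . . .
  . . . . . 0 1 . . .
  . . . . . . 1 1 . .
  . . . . . . . . . .
  . . . . . . . . . .
  . . . . . . . . . .
  . . . . . . . . . .
  . . . . . . . . . .

Final: 0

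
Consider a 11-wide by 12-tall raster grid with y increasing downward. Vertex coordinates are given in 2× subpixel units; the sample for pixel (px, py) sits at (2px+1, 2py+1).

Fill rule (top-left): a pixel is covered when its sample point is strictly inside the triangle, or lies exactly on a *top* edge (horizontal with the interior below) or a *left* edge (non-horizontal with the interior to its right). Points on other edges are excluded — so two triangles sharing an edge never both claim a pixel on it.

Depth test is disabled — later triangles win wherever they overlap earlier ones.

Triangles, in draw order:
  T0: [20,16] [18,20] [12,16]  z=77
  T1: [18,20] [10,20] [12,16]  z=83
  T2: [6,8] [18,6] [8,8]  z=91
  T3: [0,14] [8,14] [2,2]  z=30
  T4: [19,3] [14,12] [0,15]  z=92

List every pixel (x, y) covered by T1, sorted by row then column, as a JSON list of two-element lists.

T0:
  2·area = 32
  edge (20, 16)→(18, 20): d=(-2,4) right/bottom  bias=-1
  edge (18, 20)→(12, 16): d=(-6,-4) top-left  bias=+0
  edge (12, 16)→(20, 16): d=(8,0) top-left  bias=+0
    (7,8)@(15, 17): e=[18,6,8] → █
    (8,8)@(17, 17): e=[10,14,8] → █
    (9,8)@(19, 17): e=[2,22,8] → █
    (10,8)@(21, 17): e=[-6,30,8] → ·
    (7,9)@(15, 19): e=[14,-6,24] → ·
    (8,9)@(17, 19): e=[6,2,24] → █
    (9,9)@(19, 19): e=[-2,10,24] → ·
    (8,10)@(17, 21): e=[2,-10,40] → ·
  covered (4 px):
    · · · · · · · · · · ·
    · · · · · · · · · · ·
    · · · · · · · · · · ·
    · · · · · · · · · · ·
    · · · · · · · · · · ·
    · · · · · · · · · · ·
    · · · · · · · · · · ·
    · · · · · · · · · · ·
    · · · · · · · █ █ █ ·
    · · · · · · · · █ · ·
    · · · · · · · · · · ·
    · · · · · · · · · · ·
T1:
  2·area = 32
  edge (18, 20)→(10, 20): d=(-8,0) right/bottom  bias=-1
  edge (10, 20)→(12, 16): d=(2,-4) top-left  bias=+0
  edge (12, 16)→(18, 20): d=(6,4) right/bottom  bias=-1
    (6,8)@(13, 17): e=[24,6,2] → █
    (7,8)@(15, 17): e=[24,14,-6] → ·
    (5,9)@(11, 19): e=[8,2,22] → █
    (7,9)@(15, 19): e=[8,18,6] → █
    (8,9)@(17, 19): e=[8,26,-2] → ·
    (5,10)@(11, 21): e=[-8,6,34] → ·
    (6,10)@(13, 21): e=[-8,14,26] → ·
    (7,10)@(15, 21): e=[-8,22,18] → ·
  covered (4 px):
    · · · · · · · · · · ·
    · · · · · · · · · · ·
    · · · · · · · · · · ·
    · · · · · · · · · · ·
    · · · · · · · · · · ·
    · · · · · · · · · · ·
    · · · · · · · · · · ·
    · · · · · · · · · · ·
    · · · · · · █ · · · ·
    · · · · · █ █ █ · · ·
    · · · · · · · · · · ·
    · · · · · · · · · · ·
T2:
  2·area = 4
  edge (6, 8)→(18, 6): d=(12,-2) top-left  bias=+0
  edge (18, 6)→(8, 8): d=(-10,2) right/bottom  bias=-1
  edge (8, 8)→(6, 8): d=(-2,0) right/bottom  bias=-1
    (6,3)@(13, 7): e=[2,0,2] → ·  [on edge]
    (1,4)@(3, 9): e=[6,0,-2] → ·  [on edge]
  covered (0 px):
    · · · · · · · · · · ·
    · · · · · · · · · · ·
    · · · · · · · · · · ·
    · · · · · · · · · · ·
    · · · · · · · · · · ·
    · · · · · · · · · · ·
    · · · · · · · · · · ·
    · · · · · · · · · · ·
    · · · · · · · · · · ·
    · · · · · · · · · · ·
    · · · · · · · · · · ·
    · · · · · · · · · · ·
T3:
  2·area = 96  (B↔C swapped to make it positive)
  edge (0, 14)→(2, 2): d=(2,-12) top-left  bias=+0
  edge (2, 2)→(8, 14): d=(6,12) right/bottom  bias=-1
  edge (8, 14)→(0, 14): d=(-8,0) right/bottom  bias=-1
    (1,2)@(3, 5): e=[18,6,72] → █
    (2,2)@(5, 5): e=[42,-18,72] → ·
    (1,3)@(3, 7): e=[22,18,56] → █
    (2,3)@(5, 7): e=[46,-6,56] → ·
    (0,4)@(1, 9): e=[2,54,40] → █
    (2,4)@(5, 9): e=[50,6,40] → █
    (3,4)@(7, 9): e=[74,-18,40] → ·
    (0,5)@(1, 11): e=[6,66,24] → █
    (3,5)@(7, 11): e=[78,-6,24] → ·
    (0,6)@(1, 13): e=[10,78,8] → █
    (3,6)@(7, 13): e=[82,6,8] → █
    (4,6)@(9, 13): e=[106,-18,8] → ·
  covered (12 px):
    · · · · · · · · · · ·
    · · · · · · · · · · ·
    · █ · · · · · · · · ·
    · █ · · · · · · · · ·
    █ █ █ · · · · · · · ·
    █ █ █ · · · · · · · ·
    █ █ █ █ · · · · · · ·
    · · · · · · · · · · ·
    · · · · · · · · · · ·
    · · · · · · · · · · ·
    · · · · · · · · · · ·
    · · · · · · · · · · ·
T4:
  2·area = 111
  edge (19, 3)→(14, 12): d=(-5,9) right/bottom  bias=-1
  edge (14, 12)→(0, 15): d=(-14,3) right/bottom  bias=-1
  edge (0, 15)→(19, 3): d=(19,-12) top-left  bias=+0
    (9,1)@(19, 3): e=[0,111,0] → ·  [on edge]
    (8,2)@(17, 5): e=[8,89,14] → █
    (9,2)@(19, 5): e=[-10,83,38] → ·
    (6,3)@(13, 7): e=[34,73,4] → █
    (7,3)@(15, 7): e=[16,67,28] → █
    (8,3)@(17, 7): e=[-2,61,52] → ·
    (5,4)@(11, 9): e=[42,51,18] → █
    (8,4)@(17, 9): e=[-12,33,90] → ·
    (3,5)@(7, 11): e=[68,35,8] → █
    (4,5)@(9, 11): e=[50,29,32] → █
    (7,5)@(15, 11): e=[-4,11,104] → ·
    (2,6)@(5, 13): e=[76,13,22] → █
    (4,10)@(9, 21): e=[0,-111,222] → ·  [on edge]
  covered (13 px):
    · · · · · · · · · · ·
    · · · · · · · · · · ·
    · · · · · · · · █ · ·
    · · · · · · █ █ · · ·
    · · · · · █ █ █ · · ·
    · · · █ █ █ █ · · · ·
    · · █ █ █ · · · · · ·
    · · · · · · · · · · ·
    · · · · · · · · · · ·
    · · · · · · · · · · ·
    · · · · · · · · · · ·
    · · · · · · · · · · ·

Result: [[6,8],[5,9],[6,9],[7,9]]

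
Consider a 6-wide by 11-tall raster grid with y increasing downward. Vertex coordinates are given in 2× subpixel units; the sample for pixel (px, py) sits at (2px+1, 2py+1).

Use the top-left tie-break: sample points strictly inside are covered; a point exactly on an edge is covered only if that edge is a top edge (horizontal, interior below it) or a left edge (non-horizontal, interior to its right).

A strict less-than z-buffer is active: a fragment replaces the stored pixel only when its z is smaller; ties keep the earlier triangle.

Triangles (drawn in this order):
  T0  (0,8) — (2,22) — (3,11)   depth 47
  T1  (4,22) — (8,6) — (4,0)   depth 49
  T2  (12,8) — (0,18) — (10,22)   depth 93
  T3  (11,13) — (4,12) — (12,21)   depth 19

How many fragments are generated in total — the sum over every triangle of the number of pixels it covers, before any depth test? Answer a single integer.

T0:
  2·area = 36  (B↔C swapped to make it positive)
  edge (0, 8)→(3, 11): d=(3,3) right/bottom  bias=-1
  edge (3, 11)→(2, 22): d=(-1,11) right/bottom  bias=-1
  edge (2, 22)→(0, 8): d=(-2,-14) top-left  bias=+0
    (0,4)@(1, 9): e=[0,24,12] → .  [on edge]
    (0,5)@(1, 11): e=[6,22,8] → X
    (1,5)@(3, 11): e=[0,0,36] → .  [on edge]
    (0,6)@(1, 13): e=[12,20,4] → X
    (1,6)@(3, 13): e=[6,-2,32] → .
    (2,6)@(5, 13): e=[0,-24,60] → .  [on edge]
    (0,7)@(1, 15): e=[18,18,0] → X  [on edge]
    (1,7)@(3, 15): e=[12,-4,28] → .
    (3,7)@(7, 15): e=[0,-48,84] → .  [on edge]
    (0,8)@(1, 17): e=[24,16,-4] → .
    (4,8)@(9, 17): e=[0,-72,108] → .  [on edge]
    (5,9)@(11, 19): e=[0,-96,132] → .  [on edge]
  covered (3 px):
    . . . . . .
    . . . . . .
    . . . . . .
    . . . . . .
    . . . . . .
    X . . . . .
    X . . . . .
    X . . . . .
    . . . . . .
    . . . . . .
    . . . . . .
T1:
  2·area = 88  (B↔C swapped to make it positive)
  edge (4, 22)→(4, 0): d=(0,-22) top-left  bias=+0
  edge (4, 0)→(8, 6): d=(4,6) right/bottom  bias=-1
  edge (8, 6)→(4, 22): d=(-4,16) right/bottom  bias=-1
    (2,1)@(5, 3): e=[22,6,60] → X
    (3,1)@(7, 3): e=[66,-6,28] → .
    (2,2)@(5, 5): e=[22,14,52] → X
    (3,2)@(7, 5): e=[66,2,20] → X
    (4,2)@(9, 5): e=[110,-10,-12] → .
    (2,3)@(5, 7): e=[22,22,44] → X
    (4,3)@(9, 7): e=[110,-2,-20] → .
    (2,4)@(5, 9): e=[22,30,36] → X
    (4,4)@(9, 9): e=[110,6,-28] → .
    (2,5)@(5, 11): e=[22,38,28] → X
    (3,5)@(7, 11): e=[66,26,-4] → .
    (2,6)@(5, 13): e=[22,46,20] → X
  covered (11 px):
    . . . . . .
    . . X . . .
    . . X X . .
    . . X X . .
    . . X X . .
    . . X . . .
    . . X . . .
    . . X . . .
    . . X . . .
    . . . . . .
    . . . . . .
T2:
  2·area = 148  (B↔C swapped to make it positive)
  edge (12, 8)→(10, 22): d=(-2,14) right/bottom  bias=-1
  edge (10, 22)→(0, 18): d=(-10,-4) top-left  bias=+0
  edge (0, 18)→(12, 8): d=(12,-10) top-left  bias=+0
    (5,4)@(11, 9): e=[12,134,2] → X
    (4,5)@(9, 11): e=[36,106,6] → X
    (3,6)@(7, 13): e=[60,78,10] → X
    (2,7)@(5, 15): e=[84,50,14] → X
    (5,7)@(11, 15): e=[0,74,74] → .  [on edge]
    (1,8)@(3, 17): e=[108,22,18] → X
    (5,8)@(11, 17): e=[-4,54,98] → .
    (1,9)@(3, 19): e=[104,2,42] → X
    (5,9)@(11, 19): e=[-8,34,122] → .
    (1,10)@(3, 21): e=[100,-18,66] → .
    (2,10)@(5, 21): e=[72,-10,86] → .
    (3,10)@(7, 21): e=[44,-2,106] → .
  covered (18 px):
    . . . . . .
    . . . . . .
    . . . . . .
    . . . . . .
    . . . . . X
    . . . . X X
    . . . X X X
    . . X X X .
    . X X X X .
    . X X X X .
    . . . . X .
T3:
  2·area = 55  (B↔C swapped to make it positive)
  edge (11, 13)→(12, 21): d=(1,8) right/bottom  bias=-1
  edge (12, 21)→(4, 12): d=(-8,-9) top-left  bias=+0
  edge (4, 12)→(11, 13): d=(7,1) right/bottom  bias=-1
    (2,6)@(5, 13): e=[48,1,6] → X
    (3,6)@(7, 13): e=[32,19,4] → X
    (4,6)@(9, 13): e=[16,37,2] → X
    (5,6)@(11, 13): e=[0,55,0] → .  [on edge]
    (2,7)@(5, 15): e=[50,-15,20] → .
    (3,7)@(7, 15): e=[34,3,18] → X
    (5,7)@(11, 15): e=[2,39,14] → X
    (3,8)@(7, 17): e=[36,-13,32] → .
    (4,8)@(9, 17): e=[20,5,30] → X
    (4,9)@(9, 19): e=[22,-11,44] → .
    (5,9)@(11, 19): e=[6,7,42] → X
    (5,10)@(11, 21): e=[8,-9,56] → .
  covered (9 px):
    . . . . . .
    . . . . . .
    . . . . . .
    . . . . . .
    . . . . . .
    . . . . . .
    . . X X X .
    . . . X X X
    . . . . X X
    . . . . . X
    . . . . . .

Answer: 41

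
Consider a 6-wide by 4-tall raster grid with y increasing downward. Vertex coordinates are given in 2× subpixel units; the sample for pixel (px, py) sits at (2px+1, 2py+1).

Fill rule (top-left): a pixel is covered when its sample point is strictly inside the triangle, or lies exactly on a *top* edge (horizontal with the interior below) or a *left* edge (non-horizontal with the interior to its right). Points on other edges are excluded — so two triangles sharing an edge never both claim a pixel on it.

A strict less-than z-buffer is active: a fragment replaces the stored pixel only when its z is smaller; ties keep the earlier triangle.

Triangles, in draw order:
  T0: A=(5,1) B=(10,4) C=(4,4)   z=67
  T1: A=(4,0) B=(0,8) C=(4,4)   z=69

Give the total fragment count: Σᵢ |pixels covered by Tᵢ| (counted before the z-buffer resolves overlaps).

T0:
  2·area = 18
  edge (5, 1)→(10, 4): d=(5,3) right/bottom  bias=-1
  edge (10, 4)→(4, 4): d=(-6,0) right/bottom  bias=-1
  edge (4, 4)→(5, 1): d=(1,-3) top-left  bias=+0
    (2,0)@(5, 1): e=[0,18,0] → ·  [on edge]
    (2,1)@(5, 3): e=[10,6,2] → #
    (3,1)@(7, 3): e=[4,6,8] → #
    (4,1)@(9, 3): e=[-2,6,14] → ·
    (2,2)@(5, 5): e=[20,-6,4] → ·
    (3,2)@(7, 5): e=[14,-6,10] → ·
    (1,3)@(3, 7): e=[36,-18,0] → ·  [on edge]
  covered (2 px):
    · · · · · ·
    · · # # · ·
    · · · · · ·
    · · · · · ·
T1:
  2·area = 16  (B↔C swapped to make it positive)
  edge (4, 0)→(4, 4): d=(0,4) right/bottom  bias=-1
  edge (4, 4)→(0, 8): d=(-4,4) right/bottom  bias=-1
  edge (0, 8)→(4, 0): d=(4,-8) top-left  bias=+0
    (3,0)@(7, 1): e=[-12,0,28] → ·  [on edge]
    (1,1)@(3, 3): e=[4,8,4] → #
    (2,1)@(5, 3): e=[-4,0,20] → ·  [on edge]
    (1,2)@(3, 5): e=[4,0,12] → ·  [on edge]
    (0,3)@(1, 7): e=[12,0,4] → ·  [on edge]
  covered (1 px):
    · · · · · ·
    · # · · · ·
    · · · · · ·
    · · · · · ·

Answer: 3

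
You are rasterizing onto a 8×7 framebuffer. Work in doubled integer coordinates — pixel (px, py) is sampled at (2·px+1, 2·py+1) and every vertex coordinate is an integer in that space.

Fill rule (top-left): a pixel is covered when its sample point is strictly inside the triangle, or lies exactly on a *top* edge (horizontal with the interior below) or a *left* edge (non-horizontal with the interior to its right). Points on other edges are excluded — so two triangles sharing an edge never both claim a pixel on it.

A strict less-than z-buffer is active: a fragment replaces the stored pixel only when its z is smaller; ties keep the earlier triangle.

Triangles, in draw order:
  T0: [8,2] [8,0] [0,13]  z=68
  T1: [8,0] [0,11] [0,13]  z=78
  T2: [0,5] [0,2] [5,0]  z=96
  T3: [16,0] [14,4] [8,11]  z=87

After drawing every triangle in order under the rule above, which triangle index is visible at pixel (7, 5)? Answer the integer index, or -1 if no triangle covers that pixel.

T0:
  2·area = 16  (B↔C swapped to make it positive)
  edge (8, 2)→(0, 13): d=(-8,11) right/bottom  bias=-1
  edge (0, 13)→(8, 0): d=(8,-13) top-left  bias=+0
  edge (8, 0)→(8, 2): d=(0,2) right/bottom  bias=-1
    (3,1)@(7, 3): e=[3,11,2] → #
    (4,1)@(9, 3): e=[-19,37,-2] → ·
    (2,2)@(5, 5): e=[9,1,6] → #
    (3,2)@(7, 5): e=[-13,27,2] → ·
    (2,3)@(5, 7): e=[-7,17,6] → ·
  covered (2 px):
    · · · · · · · ·
    · · · # · · · ·
    · · # · · · · ·
    · · · · · · · ·
    · · · · · · · ·
    · · · · · · · ·
    · · · · · · · ·
T1:
  2·area = 16  (B↔C swapped to make it positive)
  edge (8, 0)→(0, 13): d=(-8,13) right/bottom  bias=-1
  edge (0, 13)→(0, 11): d=(0,-2) top-left  bias=+0
  edge (0, 11)→(8, 0): d=(8,-11) top-left  bias=+0
    (1,3)@(3, 7): e=[9,6,1] → #
    (2,3)@(5, 7): e=[-17,10,23] → ·
    (1,4)@(3, 9): e=[-7,6,17] → ·
    (0,5)@(1, 11): e=[3,2,11] → #
    (1,5)@(3, 11): e=[-23,6,33] → ·
    (0,6)@(1, 13): e=[-13,2,27] → ·
  covered (2 px):
    · · · · · · · ·
    · · · · · · · ·
    · · · · · · · ·
    · # · · · · · ·
    · · · · · · · ·
    # · · · · · · ·
    · · · · · · · ·
T2:
  2·area = 15
  edge (0, 5)→(0, 2): d=(0,-3) top-left  bias=+0
  edge (0, 2)→(5, 0): d=(5,-2) top-left  bias=+0
  edge (5, 0)→(0, 5): d=(-5,5) right/bottom  bias=-1
    (1,0)@(3, 1): e=[9,1,5] → #
    (2,0)@(5, 1): e=[15,5,-5] → ·
    (0,1)@(1, 3): e=[3,7,5] → #
    (1,1)@(3, 3): e=[9,11,-5] → ·
    (0,2)@(1, 5): e=[3,17,-5] → ·
  covered (2 px):
    · # · · · · · ·
    # · · · · · · ·
    · · · · · · · ·
    · · · · · · · ·
    · · · · · · · ·
    · · · · · · · ·
    · · · · · · · ·
T3:
  2·area = 10
  edge (16, 0)→(14, 4): d=(-2,4) right/bottom  bias=-1
  edge (14, 4)→(8, 11): d=(-6,7) right/bottom  bias=-1
  edge (8, 11)→(16, 0): d=(8,-11) top-left  bias=+0
    (6,2)@(13, 5): e=[2,1,7] → #
    (7,2)@(15, 5): e=[-6,-13,29] → ·
    (5,3)@(11, 7): e=[6,3,1] → #
    (6,3)@(13, 7): e=[-2,-11,23] → ·
    (5,4)@(11, 9): e=[2,-9,17] → ·
  covered (2 px):
    · · · · · · · ·
    · · · · · · · ·
    · · · · · · # ·
    · · · · · # · ·
    · · · · · · · ·
    · · · · · · · ·
    · · · · · · · ·

Z-buffer (winner per pixel, '.' = empty):
  . 2 . . . . . .
  2 . . 0 . . . .
  . . 0 . . . 3 .
  . 1 . . . 3 . .
  . . . . . . . .
  1 . . . . . . .
  . . . . . . . .

Final: -1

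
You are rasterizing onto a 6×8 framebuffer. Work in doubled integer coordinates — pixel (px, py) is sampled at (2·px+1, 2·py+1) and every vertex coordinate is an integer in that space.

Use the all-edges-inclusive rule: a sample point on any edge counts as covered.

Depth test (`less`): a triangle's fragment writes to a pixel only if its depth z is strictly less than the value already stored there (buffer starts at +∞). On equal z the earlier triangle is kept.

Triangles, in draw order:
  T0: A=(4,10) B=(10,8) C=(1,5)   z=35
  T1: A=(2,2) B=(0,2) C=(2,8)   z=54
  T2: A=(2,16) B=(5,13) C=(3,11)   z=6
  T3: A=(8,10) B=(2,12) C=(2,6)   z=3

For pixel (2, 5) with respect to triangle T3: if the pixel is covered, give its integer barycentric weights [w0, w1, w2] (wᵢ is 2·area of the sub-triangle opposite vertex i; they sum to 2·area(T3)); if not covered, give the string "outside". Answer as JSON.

T0:
  2·area = 36  (B↔C swapped to make it positive)
  edge (4, 10)→(1, 5): d=(-3,-5) inclusive
  edge (1, 5)→(10, 8): d=(9,3) inclusive
  edge (10, 8)→(4, 10): d=(-6,2) inclusive
    (0,2)@(1, 5): e=[0,0,36] → #  [on edge]
    (1,2)@(3, 5): e=[10,-6,32] → ·
    (0,3)@(1, 7): e=[-6,18,24] → ·
    (1,3)@(3, 7): e=[4,12,20] → #
    (2,3)@(5, 7): e=[14,6,16] → #
    (3,3)@(7, 7): e=[24,0,12] → #  [on edge]
    (4,3)@(9, 7): e=[34,-6,8] → ·
    (1,4)@(3, 9): e=[-2,30,8] → ·
    (2,4)@(5, 9): e=[8,24,4] → #
    (3,4)@(7, 9): e=[18,18,0] → #  [on edge]
    (4,4)@(9, 9): e=[28,12,-4] → ·
    (0,5)@(1, 11): e=[-18,54,0] → ·  [on edge]
    (3,7)@(7, 15): e=[0,72,-36] → ·  [on edge]
  covered (6 px):
    · · · · · ·
    · · · · · ·
    # · · · · ·
    · # # # · ·
    · · # # · ·
    · · · · · ·
    · · · · · ·
    · · · · · ·
T1:
  2·area = 12  (B↔C swapped to make it positive)
  edge (2, 2)→(2, 8): d=(0,6) inclusive
  edge (2, 8)→(0, 2): d=(-2,-6) inclusive
  edge (0, 2)→(2, 2): d=(2,0) inclusive
    (0,1)@(1, 3): e=[6,4,2] → #
    (1,1)@(3, 3): e=[-6,16,2] → ·
    (0,2)@(1, 5): e=[6,0,6] → #  [on edge]
    (1,2)@(3, 5): e=[-6,12,6] → ·
    (0,3)@(1, 7): e=[6,-4,10] → ·
    (1,5)@(3, 11): e=[-6,0,18] → ·  [on edge]
  covered (2 px):
    · · · · · ·
    # · · · · ·
    # · · · · ·
    · · · · · ·
    · · · · · ·
    · · · · · ·
    · · · · · ·
    · · · · · ·
T2:
  2·area = 12  (B↔C swapped to make it positive)
  edge (2, 16)→(3, 11): d=(1,-5) inclusive
  edge (3, 11)→(5, 13): d=(2,2) inclusive
  edge (5, 13)→(2, 16): d=(-3,3) inclusive
    (2,0)@(5, 1): e=[0,-24,36] → ·  [on edge]
    (5,3)@(11, 7): e=[36,-24,0] → ·  [on edge]
    (0,4)@(1, 9): e=[-12,0,24] → ·  [on edge]
    (4,4)@(9, 9): e=[28,-16,0] → ·  [on edge]
    (1,5)@(3, 11): e=[0,0,12] → #  [on edge]
    (2,5)@(5, 11): e=[10,-4,6] → ·
    (3,5)@(7, 11): e=[20,-8,0] → ·  [on edge]
    (1,6)@(3, 13): e=[2,4,6] → #
    (2,6)@(5, 13): e=[12,0,0] → #  [on edge]
    (3,6)@(7, 13): e=[22,-4,-6] → ·
    (1,7)@(3, 15): e=[4,8,0] → #  [on edge]
    (2,7)@(5, 15): e=[14,4,-6] → ·
    (3,7)@(7, 15): e=[24,0,-12] → ·  [on edge]
  covered (4 px):
    · · · · · ·
    · · · · · ·
    · · · · · ·
    · · · · · ·
    · · · · · ·
    · # · · · ·
    · # # · · ·
    · # · · · ·
T3:
  2·area = 36
  edge (8, 10)→(2, 12): d=(-6,2) inclusive
  edge (2, 12)→(2, 6): d=(0,-6) inclusive
  edge (2, 6)→(8, 10): d=(6,4) inclusive
    (1,3)@(3, 7): e=[28,6,2] → #
    (2,3)@(5, 7): e=[24,18,-6] → ·
    (1,4)@(3, 9): e=[16,6,14] → #
    (2,4)@(5, 9): e=[12,18,6] → #
    (3,4)@(7, 9): e=[8,30,-2] → ·
    (5,4)@(11, 9): e=[0,54,-18] → ·  [on edge]
    (1,5)@(3, 11): e=[4,6,26] → #
    (2,5)@(5, 11): e=[0,18,18] → #  [on edge]
    (3,5)@(7, 11): e=[-4,30,10] → ·
    (1,6)@(3, 13): e=[-8,6,38] → ·
    (2,6)@(5, 13): e=[-12,18,30] → ·
  covered (5 px):
    · · · · · ·
    · · · · · ·
    · · · · · ·
    · # · · · ·
    · # # · · ·
    · # # · · ·
    · · · · · ·
    · · · · · ·

Final: [18,18,0]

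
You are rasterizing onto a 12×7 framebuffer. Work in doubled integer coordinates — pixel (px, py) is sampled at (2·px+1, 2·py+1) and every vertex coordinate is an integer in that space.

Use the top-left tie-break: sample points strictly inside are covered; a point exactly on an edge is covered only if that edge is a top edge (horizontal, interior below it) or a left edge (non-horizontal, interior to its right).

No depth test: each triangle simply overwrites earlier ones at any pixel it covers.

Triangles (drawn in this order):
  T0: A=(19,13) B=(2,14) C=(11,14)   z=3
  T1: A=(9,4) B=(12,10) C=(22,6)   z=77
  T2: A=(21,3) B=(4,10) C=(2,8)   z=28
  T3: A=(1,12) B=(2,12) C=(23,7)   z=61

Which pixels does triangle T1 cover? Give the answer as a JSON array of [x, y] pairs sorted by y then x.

T0:
  2·area = 9  (B↔C swapped to make it positive)
  edge (19, 13)→(11, 14): d=(-8,1) right/bottom  bias=-1
  edge (11, 14)→(2, 14): d=(-9,0) right/bottom  bias=-1
  edge (2, 14)→(19, 13): d=(17,-1) top-left  bias=+0
    (9,6)@(19, 13): e=[0,9,0] → ·  [on edge]
  covered (0 px):
    · · · · · · · · · · · ·
    · · · · · · · · · · · ·
    · · · · · · · · · · · ·
    · · · · · · · · · · · ·
    · · · · · · · · · · · ·
    · · · · · · · · · · · ·
    · · · · · · · · · · · ·
T1:
  2·area = 72  (B↔C swapped to make it positive)
  edge (9, 4)→(22, 6): d=(13,2) right/bottom  bias=-1
  edge (22, 6)→(12, 10): d=(-10,4) right/bottom  bias=-1
  edge (12, 10)→(9, 4): d=(-3,-6) top-left  bias=+0
    (5,2)@(11, 5): e=[9,54,9] → █
    (6,2)@(13, 5): e=[5,46,21] → █
    (7,2)@(15, 5): e=[1,38,33] → █
    (8,2)@(17, 5): e=[-3,30,45] → ·
    (5,3)@(11, 7): e=[35,34,3] → █
    (8,3)@(17, 7): e=[23,10,39] → █
    (9,3)@(19, 7): e=[19,2,51] → █
    (10,3)@(21, 7): e=[15,-6,63] → ·
    (5,4)@(11, 9): e=[61,14,-3] → ·
    (6,4)@(13, 9): e=[57,6,9] → █
    (7,4)@(15, 9): e=[53,-2,21] → ·
    (8,4)@(17, 9): e=[49,-10,33] → ·
  covered (9 px):
    · · · · · · · · · · · ·
    · · · · · · · · · · · ·
    · · · · · █ █ █ · · · ·
    · · · · · █ █ █ █ █ · ·
    · · · · · · █ · · · · ·
    · · · · · · · · · · · ·
    · · · · · · · · · · · ·
T2:
  2·area = 48
  edge (21, 3)→(4, 10): d=(-17,7) right/bottom  bias=-1
  edge (4, 10)→(2, 8): d=(-2,-2) top-left  bias=+0
  edge (2, 8)→(21, 3): d=(19,-5) top-left  bias=+0
    (10,1)@(21, 3): e=[0,48,0] → ·  [on edge]
    (7,2)@(15, 5): e=[8,32,8] → █
    (8,2)@(17, 5): e=[-6,36,18] → ·
    (0,3)@(1, 7): e=[72,0,-24] → ·  [on edge]
    (3,3)@(7, 7): e=[30,12,6] → █
    (4,3)@(9, 7): e=[16,16,16] → █
    (5,3)@(11, 7): e=[2,20,26] → █
    (6,3)@(13, 7): e=[-12,24,36] → ·
    (7,3)@(15, 7): e=[-26,28,46] → ·
    (1,4)@(3, 9): e=[24,0,24] → █  [on edge]
    (2,4)@(5, 9): e=[10,4,34] → █
    (3,4)@(7, 9): e=[-4,8,44] → ·
    (2,5)@(5, 11): e=[-24,0,72] → ·  [on edge]
    (3,6)@(7, 13): e=[-72,0,120] → ·  [on edge]
  covered (6 px):
    · · · · · · · · · · · ·
    · · · · · · · · · · · ·
    · · · · · · · █ · · · ·
    · · · █ █ █ · · · · · ·
    · █ █ · · · · · · · · ·
    · · · · · · · · · · · ·
    · · · · · · · · · · · ·
T3:
  2·area = 5  (B↔C swapped to make it positive)
  edge (1, 12)→(23, 7): d=(22,-5) top-left  bias=+0
  edge (23, 7)→(2, 12): d=(-21,5) right/bottom  bias=-1
  edge (2, 12)→(1, 12): d=(-1,0) right/bottom  bias=-1
    (11,3)@(23, 7): e=[0,0,5] → ·  [on edge]
  covered (0 px):
    · · · · · · · · · · · ·
    · · · · · · · · · · · ·
    · · · · · · · · · · · ·
    · · · · · · · · · · · ·
    · · · · · · · · · · · ·
    · · · · · · · · · · · ·
    · · · · · · · · · · · ·

Result: [[5,2],[6,2],[7,2],[5,3],[6,3],[7,3],[8,3],[9,3],[6,4]]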